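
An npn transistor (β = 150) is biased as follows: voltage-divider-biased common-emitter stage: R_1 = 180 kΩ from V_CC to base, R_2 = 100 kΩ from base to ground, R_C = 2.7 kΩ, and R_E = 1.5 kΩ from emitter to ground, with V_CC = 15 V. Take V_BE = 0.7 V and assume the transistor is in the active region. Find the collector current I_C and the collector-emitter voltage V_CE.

Thevenize the base divider: V_Th = V_CC·R_2/(R_1+R_2) = 15×100/280 = 5.36 V, R_Th = R_1‖R_2 = 64.3 kΩ.
Base-emitter loop: V_Th = I_B·R_Th + V_BE + (β+1)I_B·R_E, so I_B = (5.36 − 0.7) / (64.3 + 151×1.5) = 0.016 mA.
I_C = β·I_B = 150×0.016 = 2.4 mA, and I_E = (β+1)I_B = 2.42 mA.
V_CE = V_CC − I_C·R_C − I_E·R_E = 15 − 2.4×2.7 − 2.42×1.5 = 4.89 V.
V_CE = 4.89 V > 0.2 V confirms active-region operation.

I_C ≈ 2.4 mA, V_CE ≈ 4.9 V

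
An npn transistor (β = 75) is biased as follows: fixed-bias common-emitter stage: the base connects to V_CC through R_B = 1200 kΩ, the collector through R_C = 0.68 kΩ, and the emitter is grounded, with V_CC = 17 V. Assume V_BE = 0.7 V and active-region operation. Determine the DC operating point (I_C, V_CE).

Base loop: V_CC = I_B·R_B + V_BE, so I_B = (17 − 0.7)/1200 kΩ = 0.0136 mA.
In the active region I_C = β·I_B = 75 × 0.0136 = 1.02 mA.
Collector loop: V_CE = V_CC − I_C·R_C = 17 − 1.02×0.68 = 16.3 V.
Since V_CE = 16.3 V > V_CE(sat) ≈ 0.2 V, the transistor is in the active region as assumed.

I_C ≈ 1 mA, V_CE ≈ 16 V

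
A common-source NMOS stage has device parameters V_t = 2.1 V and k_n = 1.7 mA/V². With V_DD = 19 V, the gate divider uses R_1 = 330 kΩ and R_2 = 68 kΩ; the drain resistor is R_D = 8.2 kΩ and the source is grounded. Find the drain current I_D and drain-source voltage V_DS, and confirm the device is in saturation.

I_D ≈ 1.1 mA, V_DS ≈ 9.8 V

V_G = V_DD·R_2/(R_1+R_2) = 19×68/398 = 3.25 V. With the source grounded, V_GS = V_G = 3.25 V.
Assume saturation: I_D = (k_n/2)(V_GS − V_t)² = (1.7/2)×(3.25 − 2.1)² = 0.85×1.15² = 1.12 mA.
V_DS = V_DD − I_D·R_D = 19 − 1.12×8.2 = 9.84 V.
Saturation requires V_DS ≥ V_GS − V_t = 1.15 V; 9.84 ≥ 1.15 ✓.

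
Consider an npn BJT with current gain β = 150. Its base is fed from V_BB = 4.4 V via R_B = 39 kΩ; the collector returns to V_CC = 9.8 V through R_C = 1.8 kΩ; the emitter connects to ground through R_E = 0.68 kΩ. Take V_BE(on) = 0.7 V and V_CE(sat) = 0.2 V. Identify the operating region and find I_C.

Assume active: I_B = (4.4 − 0.7)/(39 + 151×0.68) = 0.0261 mA, I_C = β·I_B = 3.92 mA.
Then V_CE = 9.8 − 3.92×1.8 − 3.94×0.68 = 0.0674 V < 0.2 V — the active assumption fails.
Re-solve with V_CE = 0.2 V. KCL at the emitter: V_E/R_E = (V_BB−0.7−V_E)/R_B + (V_CC−0.2−V_E)/R_C, giving V_E = 2.65 V.
I_C = (V_CC − 0.2 − V_E)/R_C = (9.6 − 2.65)/1.8 = 3.86 mA.
Check: I_B = (3.7 − 2.65)/39 = 0.027 mA, and β·I_B = 4.06 mA > I_C, confirming saturation.

saturation; I_C ≈ 3.9 mA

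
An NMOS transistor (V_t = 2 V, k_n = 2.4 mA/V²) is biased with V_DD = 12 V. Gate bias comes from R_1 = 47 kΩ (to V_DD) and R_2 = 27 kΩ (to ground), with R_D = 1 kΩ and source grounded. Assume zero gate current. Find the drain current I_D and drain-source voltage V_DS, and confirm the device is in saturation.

I_D ≈ 6.8 mA, V_DS ≈ 5.2 V

V_G = V_DD·R_2/(R_1+R_2) = 12×27/74 = 4.38 V. With the source grounded, V_GS = V_G = 4.38 V.
Assume saturation: I_D = (k_n/2)(V_GS − V_t)² = (2.4/2)×(4.38 − 2)² = 1.2×2.38² = 6.79 mA.
V_DS = V_DD − I_D·R_D = 12 − 6.79×1 = 5.21 V.
Saturation requires V_DS ≥ V_GS − V_t = 2.38 V; 5.21 ≥ 2.38 ✓.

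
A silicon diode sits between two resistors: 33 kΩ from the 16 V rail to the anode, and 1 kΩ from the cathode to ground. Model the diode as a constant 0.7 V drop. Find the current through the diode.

The two resistors are in series with the diode, so KVL gives 16 = I·33 + 0.7 + I·1.
I = (16 − 0.7) / (33 + 1) kΩ = 15.3 / 34 = 0.45 mA.

I ≈ 0.45 mA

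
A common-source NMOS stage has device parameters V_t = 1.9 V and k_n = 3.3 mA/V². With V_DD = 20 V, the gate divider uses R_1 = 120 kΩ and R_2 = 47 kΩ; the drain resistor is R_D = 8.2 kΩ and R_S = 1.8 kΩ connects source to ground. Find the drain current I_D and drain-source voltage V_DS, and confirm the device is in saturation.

I_D ≈ 1.5 mA, V_DS ≈ 4.6 V

V_G = V_DD·R_2/(R_1+R_2) = 20×47/167 = 5.63 V.
Assume saturation: I_D = (k_n/2)(V_GS − V_t)² with V_GS = V_G − I_D·R_S = 5.63 − 1.8·I_D.
Substituting gives 5.35·I_D² − 23.1·I_D + 22.9 = 0, with roots I_D = 1.54 or 2.79 mA.
The root I_D = 2.79 mA gives V_GS = 0.599 V ≤ V_t, so take I_D = 1.54 mA.
Then V_GS = 2.86 V and V_DS = V_DD − I_D(R_D+R_S) = 20 − 1.54×10 = 4.64 V.
Saturation requires V_DS ≥ V_GS − V_t = 0.965 V; 4.64 ≥ 0.965 ✓.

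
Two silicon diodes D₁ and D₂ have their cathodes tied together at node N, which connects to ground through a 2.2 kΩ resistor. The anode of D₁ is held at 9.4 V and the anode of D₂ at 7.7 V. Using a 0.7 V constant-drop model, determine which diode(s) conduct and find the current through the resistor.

Only D₁ conducts; I_R ≈ 4 mA

Assume both conduct. Then node N would need to be at both 9.4−0.7 = 8.7 V and 7.7−0.7 = 7 V, which is impossible.
Assume only D₁ conducts: V_N = 9.4 − 0.7 = 8.7 V, so I_R = 8.7/2.2 = 3.95 mA.
Check D₂: its anode-to-cathode voltage is 7.7 − 8.7 = -1 V < 0.7 V, so it is off. The assumption is consistent.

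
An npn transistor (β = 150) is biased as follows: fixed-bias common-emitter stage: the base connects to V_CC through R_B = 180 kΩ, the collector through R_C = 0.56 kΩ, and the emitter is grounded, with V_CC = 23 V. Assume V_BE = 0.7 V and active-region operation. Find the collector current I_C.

I_C ≈ 19 mA

Base loop: V_CC = I_B·R_B + V_BE, so I_B = (23 − 0.7)/180 kΩ = 0.124 mA.
In the active region I_C = β·I_B = 150 × 0.124 = 18.6 mA.
Collector loop: V_CE = V_CC − I_C·R_C = 23 − 18.6×0.56 = 12.6 V.
Since V_CE = 12.6 V > V_CE(sat) ≈ 0.2 V, the transistor is in the active region as assumed.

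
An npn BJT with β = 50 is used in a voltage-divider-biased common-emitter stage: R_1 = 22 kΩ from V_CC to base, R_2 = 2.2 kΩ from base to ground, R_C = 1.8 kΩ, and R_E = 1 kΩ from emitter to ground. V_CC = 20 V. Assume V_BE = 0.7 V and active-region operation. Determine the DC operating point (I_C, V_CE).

I_C ≈ 1.1 mA, V_CE ≈ 17 V

Thevenize the base divider: V_Th = V_CC·R_2/(R_1+R_2) = 20×2.2/24.2 = 1.82 V, R_Th = R_1‖R_2 = 2 kΩ.
Base-emitter loop: V_Th = I_B·R_Th + V_BE + (β+1)I_B·R_E, so I_B = (1.82 − 0.7) / (2 + 51×1) = 0.0211 mA.
I_C = β·I_B = 50×0.0211 = 1.05 mA, and I_E = (β+1)I_B = 1.08 mA.
V_CE = V_CC − I_C·R_C − I_E·R_E = 20 − 1.05×1.8 − 1.08×1 = 17 V.
V_CE = 17 V > 0.2 V confirms active-region operation.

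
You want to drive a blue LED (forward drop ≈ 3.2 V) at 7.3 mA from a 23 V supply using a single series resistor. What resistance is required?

R ≈ 2.7 kΩ

The resistor drops V_S − V_D = 23 − 3.2 = 19.8 V at 7.3 mA.
R = 19.8 V / 7.3 mA = 2.71 kΩ.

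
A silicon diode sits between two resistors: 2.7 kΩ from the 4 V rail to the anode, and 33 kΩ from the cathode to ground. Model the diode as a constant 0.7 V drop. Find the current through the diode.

I ≈ 0.092 mA

The two resistors are in series with the diode, so KVL gives 4 = I·2.7 + 0.7 + I·33.
I = (4 − 0.7) / (2.7 + 33) kΩ = 3.3 / 35.7 = 0.0924 mA.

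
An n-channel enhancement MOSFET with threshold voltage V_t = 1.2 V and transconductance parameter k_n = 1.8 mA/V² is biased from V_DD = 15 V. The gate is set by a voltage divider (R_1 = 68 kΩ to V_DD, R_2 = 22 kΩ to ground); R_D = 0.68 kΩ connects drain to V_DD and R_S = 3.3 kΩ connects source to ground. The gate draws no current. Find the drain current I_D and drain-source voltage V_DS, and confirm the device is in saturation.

V_G = V_DD·R_2/(R_1+R_2) = 15×22/90 = 3.67 V.
Assume saturation: I_D = (k_n/2)(V_GS − V_t)² with V_GS = V_G − I_D·R_S = 3.67 − 3.3·I_D.
Substituting gives 9.8·I_D² − 15.7·I_D + 5.48 = 0, with roots I_D = 0.518 or 1.08 mA.
The root I_D = 1.08 mA gives V_GS = 0.105 V ≤ V_t, so take I_D = 0.518 mA.
Then V_GS = 1.96 V and V_DS = V_DD − I_D(R_D+R_S) = 15 − 0.518×3.98 = 12.9 V.
Saturation requires V_DS ≥ V_GS − V_t = 0.758 V; 12.9 ≥ 0.758 ✓.

I_D ≈ 0.52 mA, V_DS ≈ 13 V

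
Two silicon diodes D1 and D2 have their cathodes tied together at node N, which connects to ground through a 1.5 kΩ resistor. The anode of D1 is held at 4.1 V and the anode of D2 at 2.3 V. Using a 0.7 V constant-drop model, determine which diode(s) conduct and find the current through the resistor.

Assume both conduct. Then node N would need to be at both 4.1−0.7 = 3.4 V and 2.3−0.7 = 1.6 V, which is impossible.
Assume only D1 conducts: V_N = 4.1 − 0.7 = 3.4 V, so I_R = 3.4/1.5 = 2.27 mA.
Check D2: its anode-to-cathode voltage is 2.3 − 3.4 = -1.1 V < 0.7 V, so it is off. The assumption is consistent.

Only D1 conducts; I_R ≈ 2.3 mA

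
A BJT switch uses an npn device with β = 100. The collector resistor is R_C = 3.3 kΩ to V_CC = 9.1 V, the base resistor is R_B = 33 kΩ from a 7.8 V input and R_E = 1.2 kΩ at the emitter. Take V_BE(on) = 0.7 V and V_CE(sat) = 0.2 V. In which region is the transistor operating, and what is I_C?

Assume active: I_B = (7.8 − 0.7)/(33 + 101×1.2) = 0.046 mA, I_C = β·I_B = 4.6 mA.
Then V_CE = 9.1 − 4.6×3.3 − 4.65×1.2 = -11.7 V < 0.2 V — the active assumption fails.
Re-solve with V_CE = 0.2 V. KCL at the emitter: V_E/R_E = (V_BB−0.7−V_E)/R_B + (V_CC−0.2−V_E)/R_C, giving V_E = 2.5 V.
I_C = (V_CC − 0.2 − V_E)/R_C = (8.9 − 2.5)/3.3 = 1.94 mA.
Check: I_B = (7.1 − 2.5)/33 = 0.14 mA, and β·I_B = 14 mA > I_C, confirming saturation.

saturation; I_C ≈ 1.9 mA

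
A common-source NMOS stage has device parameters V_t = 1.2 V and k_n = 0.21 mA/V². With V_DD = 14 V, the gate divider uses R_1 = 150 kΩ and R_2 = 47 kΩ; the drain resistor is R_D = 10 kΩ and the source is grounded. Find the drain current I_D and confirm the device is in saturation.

I_D ≈ 0.48 mA

V_G = V_DD·R_2/(R_1+R_2) = 14×47/197 = 3.34 V. With the source grounded, V_GS = V_G = 3.34 V.
Assume saturation: I_D = (k_n/2)(V_GS − V_t)² = (0.21/2)×(3.34 − 1.2)² = 0.105×2.14² = 0.481 mA.
V_DS = V_DD − I_D·R_D = 14 − 0.481×10 = 9.19 V.
Saturation requires V_DS ≥ V_GS − V_t = 2.14 V; 9.19 ≥ 2.14 ✓.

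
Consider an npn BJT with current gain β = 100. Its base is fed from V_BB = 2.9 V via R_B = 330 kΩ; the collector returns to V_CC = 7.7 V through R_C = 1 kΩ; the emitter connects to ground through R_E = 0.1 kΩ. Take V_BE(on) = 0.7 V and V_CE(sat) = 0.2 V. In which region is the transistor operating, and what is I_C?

active; I_C ≈ 0.65 mA

Assume active. Base-emitter loop: I_B = (V_BB − V_BE)/(R_B + (β+1)R_E) = (2.9 − 0.7)/(330 + 101×0.1) = 0.00647 mA.
I_C = β·I_B = 100×0.00647 = 0.647 mA.
V_CE = V_CC − I_C·R_C − I_E·R_E = 7.7 − 0.647×1 − 0.653×0.1 = 6.99 V > V_CE(sat), so the active-region assumption holds.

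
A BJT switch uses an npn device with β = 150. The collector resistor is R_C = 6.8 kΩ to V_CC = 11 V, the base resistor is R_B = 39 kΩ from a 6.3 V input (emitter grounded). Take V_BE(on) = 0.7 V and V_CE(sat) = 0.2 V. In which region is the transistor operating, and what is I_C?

saturation; I_C ≈ 1.6 mA

Assume active: I_B = (6.3 − 0.7)/39 = 0.144 mA, giving I_C = β·I_B = 21.5 mA.
But then V_CE = 11 − 21.5×6.8 = -135 V < V_CE(sat) = 0.2 V — impossible in the active region.
So the transistor is saturated. With V_CE = 0.2 V, I_C = (V_CC − 0.2)/R_C = 10.8/6.8 = 1.59 mA.
Check: β·I_B = 21.5 mA > I_C = 1.59 mA, confirming saturation.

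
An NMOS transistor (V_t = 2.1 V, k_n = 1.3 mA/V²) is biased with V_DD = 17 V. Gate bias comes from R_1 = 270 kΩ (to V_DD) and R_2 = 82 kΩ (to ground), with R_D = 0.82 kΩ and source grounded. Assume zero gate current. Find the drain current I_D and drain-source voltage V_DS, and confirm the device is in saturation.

V_G = V_DD·R_2/(R_1+R_2) = 17×82/352 = 3.96 V. With the source grounded, V_GS = V_G = 3.96 V.
Assume saturation: I_D = (k_n/2)(V_GS − V_t)² = (1.3/2)×(3.96 − 2.1)² = 0.65×1.86² = 2.25 mA.
V_DS = V_DD − I_D·R_D = 17 − 2.25×0.82 = 15.2 V.
Saturation requires V_DS ≥ V_GS − V_t = 1.86 V; 15.2 ≥ 1.86 ✓.

I_D ≈ 2.2 mA, V_DS ≈ 15 V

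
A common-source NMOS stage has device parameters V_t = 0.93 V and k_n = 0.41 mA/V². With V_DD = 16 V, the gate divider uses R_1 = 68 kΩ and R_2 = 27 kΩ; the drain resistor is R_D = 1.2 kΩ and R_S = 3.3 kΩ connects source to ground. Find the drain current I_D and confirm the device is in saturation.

I_D ≈ 0.58 mA

V_G = V_DD·R_2/(R_1+R_2) = 16×27/95 = 4.55 V.
Assume saturation: I_D = (k_n/2)(V_GS − V_t)² with V_GS = V_G − I_D·R_S = 4.55 − 3.3·I_D.
Substituting gives 2.23·I_D² − 5.89·I_D + 2.68 = 0, with roots I_D = 0.584 or 2.06 mA.
The root I_D = 2.06 mA gives V_GS = -2.24 V ≤ V_t, so take I_D = 0.584 mA.
Then V_GS = 2.62 V and V_DS = V_DD − I_D(R_D+R_S) = 16 − 0.584×4.5 = 13.4 V.
Saturation requires V_DS ≥ V_GS − V_t = 1.69 V; 13.4 ≥ 1.69 ✓.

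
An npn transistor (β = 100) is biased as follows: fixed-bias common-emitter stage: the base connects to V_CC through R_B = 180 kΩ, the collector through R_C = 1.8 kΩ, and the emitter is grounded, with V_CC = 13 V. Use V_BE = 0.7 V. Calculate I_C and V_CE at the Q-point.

I_C ≈ 6.8 mA, V_CE ≈ 0.7 V

Base loop: V_CC = I_B·R_B + V_BE, so I_B = (13 − 0.7)/180 kΩ = 0.0683 mA.
In the active region I_C = β·I_B = 100 × 0.0683 = 6.83 mA.
Collector loop: V_CE = V_CC − I_C·R_C = 13 − 6.83×1.8 = 0.7 V.
Since V_CE = 0.7 V > V_CE(sat) ≈ 0.2 V, the transistor is in the active region as assumed.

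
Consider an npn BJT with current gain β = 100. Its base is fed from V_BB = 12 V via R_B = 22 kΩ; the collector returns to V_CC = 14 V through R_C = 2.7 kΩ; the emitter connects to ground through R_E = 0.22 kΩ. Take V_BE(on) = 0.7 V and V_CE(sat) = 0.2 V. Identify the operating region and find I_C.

saturation; I_C ≈ 4.7 mA

Assume active: I_B = (12 − 0.7)/(22 + 101×0.22) = 0.256 mA, I_C = β·I_B = 25.6 mA.
Then V_CE = 14 − 25.6×2.7 − 25.8×0.22 = -60.7 V < 0.2 V — the active assumption fails.
Re-solve with V_CE = 0.2 V. KCL at the emitter: V_E/R_E = (V_BB−0.7−V_E)/R_B + (V_CC−0.2−V_E)/R_C, giving V_E = 1.13 V.
I_C = (V_CC − 0.2 − V_E)/R_C = (13.8 − 1.13)/2.7 = 4.69 mA.
Check: I_B = (11.3 − 1.13)/22 = 0.462 mA, and β·I_B = 46.2 mA > I_C, confirming saturation.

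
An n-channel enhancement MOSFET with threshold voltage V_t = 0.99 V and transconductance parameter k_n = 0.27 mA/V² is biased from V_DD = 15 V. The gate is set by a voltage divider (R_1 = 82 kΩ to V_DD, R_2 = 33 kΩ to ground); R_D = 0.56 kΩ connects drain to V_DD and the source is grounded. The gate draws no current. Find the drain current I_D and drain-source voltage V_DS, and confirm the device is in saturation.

V_G = V_DD·R_2/(R_1+R_2) = 15×33/115 = 4.3 V. With the source grounded, V_GS = V_G = 4.3 V.
Assume saturation: I_D = (k_n/2)(V_GS − V_t)² = (0.27/2)×(4.3 − 0.99)² = 0.135×3.31² = 1.48 mA.
V_DS = V_DD − I_D·R_D = 15 − 1.48×0.56 = 14.2 V.
Saturation requires V_DS ≥ V_GS − V_t = 3.31 V; 14.2 ≥ 3.31 ✓.

I_D ≈ 1.5 mA, V_DS ≈ 14 V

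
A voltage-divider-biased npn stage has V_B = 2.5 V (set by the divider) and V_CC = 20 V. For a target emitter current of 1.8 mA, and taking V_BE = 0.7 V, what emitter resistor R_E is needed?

V_E = V_B − V_BE = 2.5 − 0.7 = 1.8 V.
R_E = V_E / I_E = 1.8 / 1.8 = 1 kΩ.

R_E ≈ 1 kΩ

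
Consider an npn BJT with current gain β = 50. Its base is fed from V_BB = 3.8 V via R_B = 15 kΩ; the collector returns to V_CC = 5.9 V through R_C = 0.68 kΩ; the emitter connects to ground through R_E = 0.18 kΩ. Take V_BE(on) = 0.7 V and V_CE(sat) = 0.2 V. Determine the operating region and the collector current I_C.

Assume active. Base-emitter loop: I_B = (V_BB − V_BE)/(R_B + (β+1)R_E) = (3.8 − 0.7)/(15 + 51×0.18) = 0.128 mA.
I_C = β·I_B = 50×0.128 = 6.41 mA.
V_CE = V_CC − I_C·R_C − I_E·R_E = 5.9 − 6.41×0.68 − 6.54×0.18 = 0.364 V > V_CE(sat), so the active-region assumption holds.

active; I_C ≈ 6.4 mA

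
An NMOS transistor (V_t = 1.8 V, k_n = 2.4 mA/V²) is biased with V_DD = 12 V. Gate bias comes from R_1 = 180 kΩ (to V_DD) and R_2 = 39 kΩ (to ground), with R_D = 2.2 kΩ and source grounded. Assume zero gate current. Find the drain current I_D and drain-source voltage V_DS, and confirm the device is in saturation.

V_G = V_DD·R_2/(R_1+R_2) = 12×39/219 = 2.14 V. With the source grounded, V_GS = V_G = 2.14 V.
Assume saturation: I_D = (k_n/2)(V_GS − V_t)² = (2.4/2)×(2.14 − 1.8)² = 1.2×0.337² = 0.136 mA.
V_DS = V_DD − I_D·R_D = 12 − 0.136×2.2 = 11.7 V.
Saturation requires V_DS ≥ V_GS − V_t = 0.337 V; 11.7 ≥ 0.337 ✓.

I_D ≈ 0.14 mA, V_DS ≈ 12 V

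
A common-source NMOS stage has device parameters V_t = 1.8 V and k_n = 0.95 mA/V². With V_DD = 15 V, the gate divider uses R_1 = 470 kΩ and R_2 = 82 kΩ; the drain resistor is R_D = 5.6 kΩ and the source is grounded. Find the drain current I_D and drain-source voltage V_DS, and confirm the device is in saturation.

V_G = V_DD·R_2/(R_1+R_2) = 15×82/552 = 2.23 V. With the source grounded, V_GS = V_G = 2.23 V.
Assume saturation: I_D = (k_n/2)(V_GS − V_t)² = (0.95/2)×(2.23 − 1.8)² = 0.475×0.428² = 0.0871 mA.
V_DS = V_DD − I_D·R_D = 15 − 0.0871×5.6 = 14.5 V.
Saturation requires V_DS ≥ V_GS − V_t = 0.428 V; 14.5 ≥ 0.428 ✓.

I_D ≈ 0.087 mA, V_DS ≈ 15 V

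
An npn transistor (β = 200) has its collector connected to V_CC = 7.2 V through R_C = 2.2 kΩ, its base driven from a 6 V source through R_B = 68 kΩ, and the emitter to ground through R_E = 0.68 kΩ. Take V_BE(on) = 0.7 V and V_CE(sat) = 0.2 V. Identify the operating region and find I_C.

Assume active: I_B = (6 − 0.7)/(68 + 201×0.68) = 0.0259 mA, I_C = β·I_B = 5.18 mA.
Then V_CE = 7.2 − 5.18×2.2 − 5.2×0.68 = -7.73 V < 0.2 V — the active assumption fails.
Re-solve with V_CE = 0.2 V. KCL at the emitter: V_E/R_E = (V_BB−0.7−V_E)/R_B + (V_CC−0.2−V_E)/R_C, giving V_E = 1.68 V.
I_C = (V_CC − 0.2 − V_E)/R_C = (7 − 1.68)/2.2 = 2.42 mA.
Check: I_B = (5.3 − 1.68)/68 = 0.0532 mA, and β·I_B = 10.6 mA > I_C, confirming saturation.

saturation; I_C ≈ 2.4 mA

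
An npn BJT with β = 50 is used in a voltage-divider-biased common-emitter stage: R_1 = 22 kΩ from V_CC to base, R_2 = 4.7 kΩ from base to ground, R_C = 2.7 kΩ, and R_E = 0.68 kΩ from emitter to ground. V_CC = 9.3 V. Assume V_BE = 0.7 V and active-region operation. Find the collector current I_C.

I_C ≈ 1.2 mA

Thevenize the base divider: V_Th = V_CC·R_2/(R_1+R_2) = 9.3×4.7/26.7 = 1.64 V, R_Th = R_1‖R_2 = 3.87 kΩ.
Base-emitter loop: V_Th = I_B·R_Th + V_BE + (β+1)I_B·R_E, so I_B = (1.64 − 0.7) / (3.87 + 51×0.68) = 0.0243 mA.
I_C = β·I_B = 50×0.0243 = 1.22 mA, and I_E = (β+1)I_B = 1.24 mA.
V_CE = V_CC − I_C·R_C − I_E·R_E = 9.3 − 1.22×2.7 − 1.24×0.68 = 5.18 V.
V_CE = 5.18 V > 0.2 V confirms active-region operation.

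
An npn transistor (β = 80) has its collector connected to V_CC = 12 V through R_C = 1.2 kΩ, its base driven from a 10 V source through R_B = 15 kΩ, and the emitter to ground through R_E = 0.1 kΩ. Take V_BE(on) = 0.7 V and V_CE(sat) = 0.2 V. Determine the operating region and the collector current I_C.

Assume active: I_B = (10 − 0.7)/(15 + 81×0.1) = 0.403 mA, I_C = β·I_B = 32.2 mA.
Then V_CE = 12 − 32.2×1.2 − 32.6×0.1 = -29.9 V < 0.2 V — the active assumption fails.
Re-solve with V_CE = 0.2 V. KCL at the emitter: V_E/R_E = (V_BB−0.7−V_E)/R_B + (V_CC−0.2−V_E)/R_C, giving V_E = 0.959 V.
I_C = (V_CC − 0.2 − V_E)/R_C = (11.8 − 0.959)/1.2 = 9.03 mA.
Check: I_B = (9.3 − 0.959)/15 = 0.556 mA, and β·I_B = 44.5 mA > I_C, confirming saturation.

saturation; I_C ≈ 9 mA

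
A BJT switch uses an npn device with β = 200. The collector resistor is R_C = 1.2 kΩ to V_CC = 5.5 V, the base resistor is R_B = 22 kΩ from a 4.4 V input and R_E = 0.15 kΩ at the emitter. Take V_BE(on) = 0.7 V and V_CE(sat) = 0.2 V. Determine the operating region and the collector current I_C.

Assume active: I_B = (4.4 − 0.7)/(22 + 201×0.15) = 0.0709 mA, I_C = β·I_B = 14.2 mA.
Then V_CE = 5.5 − 14.2×1.2 − 14.3×0.15 = -13.7 V < 0.2 V — the active assumption fails.
Re-solve with V_CE = 0.2 V. KCL at the emitter: V_E/R_E = (V_BB−0.7−V_E)/R_B + (V_CC−0.2−V_E)/R_C, giving V_E = 0.608 V.
I_C = (V_CC − 0.2 − V_E)/R_C = (5.3 − 0.608)/1.2 = 3.91 mA.
Check: I_B = (3.7 − 0.608)/22 = 0.141 mA, and β·I_B = 28.1 mA > I_C, confirming saturation.

saturation; I_C ≈ 3.9 mA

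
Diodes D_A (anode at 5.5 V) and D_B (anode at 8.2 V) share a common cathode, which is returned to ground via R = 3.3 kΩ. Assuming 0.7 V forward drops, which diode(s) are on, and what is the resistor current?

Only D_B conducts; I_R ≈ 2.3 mA

Assume both conduct. Then node N would need to be at both 5.5−0.7 = 4.8 V and 8.2−0.7 = 7.5 V, which is impossible.
Assume only D_B conducts: V_N = 8.2 − 0.7 = 7.5 V, so I_R = 7.5/3.3 = 2.27 mA.
Check D_A: its anode-to-cathode voltage is 5.5 − 7.5 = -2 V < 0.7 V, so it is off. The assumption is consistent.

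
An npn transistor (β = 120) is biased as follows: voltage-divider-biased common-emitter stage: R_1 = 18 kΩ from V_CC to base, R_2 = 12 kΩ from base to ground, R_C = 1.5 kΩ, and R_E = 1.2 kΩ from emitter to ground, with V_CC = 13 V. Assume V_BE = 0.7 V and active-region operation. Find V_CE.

Thevenize the base divider: V_Th = V_CC·R_2/(R_1+R_2) = 13×12/30 = 5.2 V, R_Th = R_1‖R_2 = 7.2 kΩ.
Base-emitter loop: V_Th = I_B·R_Th + V_BE + (β+1)I_B·R_E, so I_B = (5.2 − 0.7) / (7.2 + 121×1.2) = 0.0295 mA.
I_C = β·I_B = 120×0.0295 = 3.54 mA, and I_E = (β+1)I_B = 3.57 mA.
V_CE = V_CC − I_C·R_C − I_E·R_E = 13 − 3.54×1.5 − 3.57×1.2 = 3.4 V.
V_CE = 3.4 V > 0.2 V confirms active-region operation.

V_CE ≈ 3.4 V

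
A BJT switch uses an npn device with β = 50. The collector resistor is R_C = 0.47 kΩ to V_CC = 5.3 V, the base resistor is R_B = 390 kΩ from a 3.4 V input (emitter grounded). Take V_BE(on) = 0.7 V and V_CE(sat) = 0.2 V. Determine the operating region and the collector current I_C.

active; I_C ≈ 0.35 mA

Assume active. Base-emitter loop: I_B = (V_BB − V_BE)/R_B = (3.4 − 0.7)/390 = 0.00692 mA.
I_C = β·I_B = 50×0.00692 = 0.346 mA.
V_CE = V_CC − I_C·R_C = 5.3 − 0.346×0.47 = 5.14 V > V_CE(sat), so the active-region assumption holds.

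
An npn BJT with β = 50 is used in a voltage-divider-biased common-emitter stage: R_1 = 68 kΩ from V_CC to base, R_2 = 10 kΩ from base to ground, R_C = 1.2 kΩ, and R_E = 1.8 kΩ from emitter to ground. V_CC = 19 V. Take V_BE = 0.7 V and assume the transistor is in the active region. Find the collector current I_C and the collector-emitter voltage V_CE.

Thevenize the base divider: V_Th = V_CC·R_2/(R_1+R_2) = 19×10/78 = 2.44 V, R_Th = R_1‖R_2 = 8.72 kΩ.
Base-emitter loop: V_Th = I_B·R_Th + V_BE + (β+1)I_B·R_E, so I_B = (2.44 − 0.7) / (8.72 + 51×1.8) = 0.0173 mA.
I_C = β·I_B = 50×0.0173 = 0.863 mA, and I_E = (β+1)I_B = 0.881 mA.
V_CE = V_CC − I_C·R_C − I_E·R_E = 19 − 0.863×1.2 − 0.881×1.8 = 16.4 V.
V_CE = 16.4 V > 0.2 V confirms active-region operation.

I_C ≈ 0.86 mA, V_CE ≈ 16 V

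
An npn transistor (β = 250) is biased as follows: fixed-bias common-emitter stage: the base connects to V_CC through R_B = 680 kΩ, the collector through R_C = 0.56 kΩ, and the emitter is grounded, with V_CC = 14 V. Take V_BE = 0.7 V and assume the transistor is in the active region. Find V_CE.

Base loop: V_CC = I_B·R_B + V_BE, so I_B = (14 − 0.7)/680 kΩ = 0.0196 mA.
In the active region I_C = β·I_B = 250 × 0.0196 = 4.89 mA.
Collector loop: V_CE = V_CC − I_C·R_C = 14 − 4.89×0.56 = 11.3 V.
Since V_CE = 11.3 V > V_CE(sat) ≈ 0.2 V, the transistor is in the active region as assumed.

V_CE ≈ 11 V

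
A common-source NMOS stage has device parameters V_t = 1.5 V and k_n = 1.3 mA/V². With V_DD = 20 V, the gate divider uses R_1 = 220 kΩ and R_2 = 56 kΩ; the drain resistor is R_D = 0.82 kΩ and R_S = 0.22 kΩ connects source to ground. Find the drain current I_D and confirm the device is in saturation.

I_D ≈ 2.6 mA

V_G = V_DD·R_2/(R_1+R_2) = 20×56/276 = 4.06 V.
Assume saturation: I_D = (k_n/2)(V_GS − V_t)² with V_GS = V_G − I_D·R_S = 4.06 − 0.22·I_D.
Substituting gives 0.0315·I_D² − 1.73·I_D + 4.25 = 0, with roots I_D = 2.58 or 52.5 mA.
The root I_D = 52.5 mA gives V_GS = -7.48 V ≤ V_t, so take I_D = 2.58 mA.
Then V_GS = 3.49 V and V_DS = V_DD − I_D(R_D+R_S) = 20 − 2.58×1.04 = 17.3 V.
Saturation requires V_DS ≥ V_GS − V_t = 1.99 V; 17.3 ≥ 1.99 ✓.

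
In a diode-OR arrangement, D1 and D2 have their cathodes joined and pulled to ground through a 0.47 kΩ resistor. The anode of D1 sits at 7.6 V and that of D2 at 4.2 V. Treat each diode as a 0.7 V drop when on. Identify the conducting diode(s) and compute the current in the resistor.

Only D1 conducts; I_R ≈ 15 mA

Assume both conduct. Then node N would need to be at both 7.6−0.7 = 6.9 V and 4.2−0.7 = 3.5 V, which is impossible.
Assume only D1 conducts: V_N = 7.6 − 0.7 = 6.9 V, so I_R = 6.9/0.47 = 14.7 mA.
Check D2: its anode-to-cathode voltage is 4.2 − 6.9 = -2.7 V < 0.7 V, so it is off. The assumption is consistent.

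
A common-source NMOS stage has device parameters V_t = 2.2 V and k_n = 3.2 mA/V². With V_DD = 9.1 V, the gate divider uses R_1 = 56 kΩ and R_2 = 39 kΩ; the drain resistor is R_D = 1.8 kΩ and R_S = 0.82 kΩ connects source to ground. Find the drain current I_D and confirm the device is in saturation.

V_G = V_DD·R_2/(R_1+R_2) = 9.1×39/95 = 3.74 V.
Assume saturation: I_D = (k_n/2)(V_GS − V_t)² with V_GS = V_G − I_D·R_S = 3.74 − 0.82·I_D.
Substituting gives 1.08·I_D² − 5.03·I_D + 3.77 = 0, with roots I_D = 0.939 or 3.74 mA.
The root I_D = 3.74 mA gives V_GS = 0.672 V ≤ V_t, so take I_D = 0.939 mA.
Then V_GS = 2.97 V and V_DS = V_DD − I_D(R_D+R_S) = 9.1 − 0.939×2.62 = 6.64 V.
Saturation requires V_DS ≥ V_GS − V_t = 0.766 V; 6.64 ≥ 0.766 ✓.

I_D ≈ 0.94 mA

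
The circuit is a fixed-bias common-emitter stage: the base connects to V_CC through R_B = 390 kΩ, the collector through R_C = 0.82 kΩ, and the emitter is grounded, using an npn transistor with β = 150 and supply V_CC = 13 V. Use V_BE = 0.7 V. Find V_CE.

V_CE ≈ 9.1 V

Base loop: V_CC = I_B·R_B + V_BE, so I_B = (13 − 0.7)/390 kΩ = 0.0315 mA.
In the active region I_C = β·I_B = 150 × 0.0315 = 4.73 mA.
Collector loop: V_CE = V_CC − I_C·R_C = 13 − 4.73×0.82 = 9.12 V.
Since V_CE = 9.12 V > V_CE(sat) ≈ 0.2 V, the transistor is in the active region as assumed.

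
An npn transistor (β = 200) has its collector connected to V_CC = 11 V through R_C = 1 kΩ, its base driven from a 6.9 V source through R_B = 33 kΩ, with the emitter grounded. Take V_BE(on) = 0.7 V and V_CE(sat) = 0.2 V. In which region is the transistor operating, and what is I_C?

saturation; I_C ≈ 11 mA

Assume active: I_B = (6.9 − 0.7)/33 = 0.188 mA, giving I_C = β·I_B = 37.6 mA.
But then V_CE = 11 − 37.6×1 = -26.6 V < V_CE(sat) = 0.2 V — impossible in the active region.
So the transistor is saturated. With V_CE = 0.2 V, I_C = (V_CC − 0.2)/R_C = 10.8/1 = 10.8 mA.
Check: β·I_B = 37.6 mA > I_C = 10.8 mA, confirming saturation.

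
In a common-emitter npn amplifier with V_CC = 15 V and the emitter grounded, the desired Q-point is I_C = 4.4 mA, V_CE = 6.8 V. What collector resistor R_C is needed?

Collector loop: V_CC = I_C·R_C + V_CE.
R_C = (V_CC − V_CE)/I_C = (15 − 6.8)/4.4 = 1.86 kΩ.

R_C ≈ 1.9 kΩ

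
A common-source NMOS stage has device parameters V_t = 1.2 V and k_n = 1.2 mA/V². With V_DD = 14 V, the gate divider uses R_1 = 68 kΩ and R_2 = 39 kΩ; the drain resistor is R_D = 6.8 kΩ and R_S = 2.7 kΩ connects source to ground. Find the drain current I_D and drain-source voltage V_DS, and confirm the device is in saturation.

V_G = V_DD·R_2/(R_1+R_2) = 14×39/107 = 5.1 V.
Assume saturation: I_D = (k_n/2)(V_GS − V_t)² with V_GS = V_G − I_D·R_S = 5.1 − 2.7·I_D.
Substituting gives 4.37·I_D² − 13.6·I_D + 9.14 = 0, with roots I_D = 0.974 or 2.15 mA.
The root I_D = 2.15 mA gives V_GS = -0.691 V ≤ V_t, so take I_D = 0.974 mA.
Then V_GS = 2.47 V and V_DS = V_DD − I_D(R_D+R_S) = 14 − 0.974×9.5 = 4.75 V.
Saturation requires V_DS ≥ V_GS − V_t = 1.27 V; 4.75 ≥ 1.27 ✓.

I_D ≈ 0.97 mA, V_DS ≈ 4.8 V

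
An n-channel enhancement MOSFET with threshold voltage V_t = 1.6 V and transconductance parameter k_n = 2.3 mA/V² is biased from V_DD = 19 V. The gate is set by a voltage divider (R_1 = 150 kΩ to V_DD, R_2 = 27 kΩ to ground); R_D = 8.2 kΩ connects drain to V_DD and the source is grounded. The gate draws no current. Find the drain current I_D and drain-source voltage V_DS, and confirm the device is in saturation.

I_D ≈ 1.9 mA, V_DS ≈ 3.1 V

V_G = V_DD·R_2/(R_1+R_2) = 19×27/177 = 2.9 V. With the source grounded, V_GS = V_G = 2.9 V.
Assume saturation: I_D = (k_n/2)(V_GS − V_t)² = (2.3/2)×(2.9 − 1.6)² = 1.15×1.3² = 1.94 mA.
V_DS = V_DD − I_D·R_D = 19 − 1.94×8.2 = 3.1 V.
Saturation requires V_DS ≥ V_GS − V_t = 1.3 V; 3.1 ≥ 1.3 ✓.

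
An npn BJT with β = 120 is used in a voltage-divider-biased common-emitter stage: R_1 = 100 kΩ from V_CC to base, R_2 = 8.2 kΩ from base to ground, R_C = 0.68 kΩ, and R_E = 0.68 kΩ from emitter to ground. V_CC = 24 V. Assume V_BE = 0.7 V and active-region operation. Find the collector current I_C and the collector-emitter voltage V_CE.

Thevenize the base divider: V_Th = V_CC·R_2/(R_1+R_2) = 24×8.2/108 = 1.82 V, R_Th = R_1‖R_2 = 7.58 kΩ.
Base-emitter loop: V_Th = I_B·R_Th + V_BE + (β+1)I_B·R_E, so I_B = (1.82 − 0.7) / (7.58 + 121×0.68) = 0.0125 mA.
I_C = β·I_B = 120×0.0125 = 1.49 mA, and I_E = (β+1)I_B = 1.51 mA.
V_CE = V_CC − I_C·R_C − I_E·R_E = 24 − 1.49×0.68 − 1.51×0.68 = 22 V.
V_CE = 22 V > 0.2 V confirms active-region operation.

I_C ≈ 1.5 mA, V_CE ≈ 22 V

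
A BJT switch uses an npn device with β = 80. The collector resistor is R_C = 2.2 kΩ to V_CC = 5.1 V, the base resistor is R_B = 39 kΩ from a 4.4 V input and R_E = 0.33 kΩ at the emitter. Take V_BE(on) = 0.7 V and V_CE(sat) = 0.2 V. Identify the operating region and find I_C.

saturation; I_C ≈ 1.9 mA

Assume active: I_B = (4.4 − 0.7)/(39 + 81×0.33) = 0.0563 mA, I_C = β·I_B = 4.5 mA.
Then V_CE = 5.1 − 4.5×2.2 − 4.56×0.33 = -6.31 V < 0.2 V — the active assumption fails.
Re-solve with V_CE = 0.2 V. KCL at the emitter: V_E/R_E = (V_BB−0.7−V_E)/R_B + (V_CC−0.2−V_E)/R_C, giving V_E = 0.661 V.
I_C = (V_CC − 0.2 − V_E)/R_C = (4.9 − 0.661)/2.2 = 1.93 mA.
Check: I_B = (3.7 − 0.661)/39 = 0.0779 mA, and β·I_B = 6.23 mA > I_C, confirming saturation.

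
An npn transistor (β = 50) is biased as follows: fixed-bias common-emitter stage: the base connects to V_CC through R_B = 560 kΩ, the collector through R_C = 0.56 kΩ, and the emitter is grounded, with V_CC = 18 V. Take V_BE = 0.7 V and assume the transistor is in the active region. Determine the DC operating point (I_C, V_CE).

I_C ≈ 1.5 mA, V_CE ≈ 17 V

Base loop: V_CC = I_B·R_B + V_BE, so I_B = (18 − 0.7)/560 kΩ = 0.0309 mA.
In the active region I_C = β·I_B = 50 × 0.0309 = 1.54 mA.
Collector loop: V_CE = V_CC − I_C·R_C = 18 − 1.54×0.56 = 17.1 V.
Since V_CE = 17.1 V > V_CE(sat) ≈ 0.2 V, the transistor is in the active region as assumed.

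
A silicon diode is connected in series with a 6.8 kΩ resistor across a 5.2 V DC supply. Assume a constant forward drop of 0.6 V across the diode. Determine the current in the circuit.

I ≈ 0.68 mA

KVL around the loop: 5.2 = V_D + I·R = 0.6 + I × 6.8 kΩ.
So I = (5.2 − 0.6) / 6.8 kΩ = 4.6 / 6.8 = 0.676 mA.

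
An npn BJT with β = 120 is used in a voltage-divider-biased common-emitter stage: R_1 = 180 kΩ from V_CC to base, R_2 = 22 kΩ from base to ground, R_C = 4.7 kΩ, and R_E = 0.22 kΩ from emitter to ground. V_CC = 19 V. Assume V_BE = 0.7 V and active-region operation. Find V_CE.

V_CE ≈ 1.5 V

Thevenize the base divider: V_Th = V_CC·R_2/(R_1+R_2) = 19×22/202 = 2.07 V, R_Th = R_1‖R_2 = 19.6 kΩ.
Base-emitter loop: V_Th = I_B·R_Th + V_BE + (β+1)I_B·R_E, so I_B = (2.07 − 0.7) / (19.6 + 121×0.22) = 0.0296 mA.
I_C = β·I_B = 120×0.0296 = 3.55 mA, and I_E = (β+1)I_B = 3.58 mA.
V_CE = V_CC − I_C·R_C − I_E·R_E = 19 − 3.55×4.7 − 3.58×0.22 = 1.5 V.
V_CE = 1.5 V > 0.2 V confirms active-region operation.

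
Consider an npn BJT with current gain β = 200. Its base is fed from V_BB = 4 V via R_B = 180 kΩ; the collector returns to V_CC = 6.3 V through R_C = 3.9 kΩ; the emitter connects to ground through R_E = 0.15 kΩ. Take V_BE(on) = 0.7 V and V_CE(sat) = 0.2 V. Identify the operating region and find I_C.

saturation; I_C ≈ 1.5 mA

Assume active: I_B = (4 − 0.7)/(180 + 201×0.15) = 0.0157 mA, I_C = β·I_B = 3.14 mA.
Then V_CE = 6.3 − 3.14×3.9 − 3.16×0.15 = -6.42 V < 0.2 V — the active assumption fails.
Re-solve with V_CE = 0.2 V. KCL at the emitter: V_E/R_E = (V_BB−0.7−V_E)/R_B + (V_CC−0.2−V_E)/R_C, giving V_E = 0.228 V.
I_C = (V_CC − 0.2 − V_E)/R_C = (6.1 − 0.228)/3.9 = 1.51 mA.
Check: I_B = (3.3 − 0.228)/180 = 0.0171 mA, and β·I_B = 3.41 mA > I_C, confirming saturation.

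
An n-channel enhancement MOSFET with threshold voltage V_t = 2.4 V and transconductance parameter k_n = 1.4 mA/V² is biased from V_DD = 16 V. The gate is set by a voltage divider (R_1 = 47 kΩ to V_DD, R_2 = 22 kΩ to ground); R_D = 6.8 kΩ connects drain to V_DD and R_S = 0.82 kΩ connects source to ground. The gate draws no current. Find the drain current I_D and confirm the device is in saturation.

V_G = V_DD·R_2/(R_1+R_2) = 16×22/69 = 5.1 V.
Assume saturation: I_D = (k_n/2)(V_GS − V_t)² with V_GS = V_G − I_D·R_S = 5.1 − 0.82·I_D.
Substituting gives 0.471·I_D² − 4.1·I_D + 5.11 = 0, with roots I_D = 1.51 or 7.21 mA.
The root I_D = 7.21 mA gives V_GS = -0.809 V ≤ V_t, so take I_D = 1.51 mA.
Then V_GS = 3.87 V and V_DS = V_DD − I_D(R_D+R_S) = 16 − 1.51×7.62 = 4.53 V.
Saturation requires V_DS ≥ V_GS − V_t = 1.47 V; 4.53 ≥ 1.47 ✓.

I_D ≈ 1.5 mA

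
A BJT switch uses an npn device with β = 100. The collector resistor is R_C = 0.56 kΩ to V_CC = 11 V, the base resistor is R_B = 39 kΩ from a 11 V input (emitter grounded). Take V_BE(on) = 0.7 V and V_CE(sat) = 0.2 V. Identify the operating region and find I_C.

saturation; I_C ≈ 19 mA

Assume active: I_B = (11 − 0.7)/39 = 0.264 mA, giving I_C = β·I_B = 26.4 mA.
But then V_CE = 11 − 26.4×0.56 = -3.79 V < V_CE(sat) = 0.2 V — impossible in the active region.
So the transistor is saturated. With V_CE = 0.2 V, I_C = (V_CC − 0.2)/R_C = 10.8/0.56 = 19.3 mA.
Check: β·I_B = 26.4 mA > I_C = 19.3 mA, confirming saturation.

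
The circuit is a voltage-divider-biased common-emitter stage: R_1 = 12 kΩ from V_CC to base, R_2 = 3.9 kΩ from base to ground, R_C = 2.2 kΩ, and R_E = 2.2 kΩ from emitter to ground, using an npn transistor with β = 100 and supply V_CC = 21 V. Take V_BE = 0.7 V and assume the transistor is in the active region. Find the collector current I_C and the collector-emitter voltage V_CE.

I_C ≈ 2 mA, V_CE ≈ 12 V

Thevenize the base divider: V_Th = V_CC·R_2/(R_1+R_2) = 21×3.9/15.9 = 5.15 V, R_Th = R_1‖R_2 = 2.94 kΩ.
Base-emitter loop: V_Th = I_B·R_Th + V_BE + (β+1)I_B·R_E, so I_B = (5.15 − 0.7) / (2.94 + 101×2.2) = 0.0198 mA.
I_C = β·I_B = 100×0.0198 = 1.98 mA, and I_E = (β+1)I_B = 2 mA.
V_CE = V_CC − I_C·R_C − I_E·R_E = 21 − 1.98×2.2 − 2×2.2 = 12.3 V.
V_CE = 12.3 V > 0.2 V confirms active-region operation.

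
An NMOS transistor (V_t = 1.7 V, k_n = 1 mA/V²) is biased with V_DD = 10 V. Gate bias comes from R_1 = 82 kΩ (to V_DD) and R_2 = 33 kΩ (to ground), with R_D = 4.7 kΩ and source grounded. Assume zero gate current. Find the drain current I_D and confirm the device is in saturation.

I_D ≈ 0.68 mA

V_G = V_DD·R_2/(R_1+R_2) = 10×33/115 = 2.87 V. With the source grounded, V_GS = V_G = 2.87 V.
Assume saturation: I_D = (k_n/2)(V_GS − V_t)² = (1/2)×(2.87 − 1.7)² = 0.5×1.17² = 0.684 mA.
V_DS = V_DD − I_D·R_D = 10 − 0.684×4.7 = 6.79 V.
Saturation requires V_DS ≥ V_GS − V_t = 1.17 V; 6.79 ≥ 1.17 ✓.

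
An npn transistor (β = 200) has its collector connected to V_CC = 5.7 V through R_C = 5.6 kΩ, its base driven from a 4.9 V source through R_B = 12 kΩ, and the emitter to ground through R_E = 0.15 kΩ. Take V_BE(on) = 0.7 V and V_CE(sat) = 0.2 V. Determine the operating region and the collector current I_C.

saturation; I_C ≈ 0.95 mA

Assume active: I_B = (4.9 − 0.7)/(12 + 201×0.15) = 0.0996 mA, I_C = β·I_B = 19.9 mA.
Then V_CE = 5.7 − 19.9×5.6 − 20×0.15 = -109 V < 0.2 V — the active assumption fails.
Re-solve with V_CE = 0.2 V. KCL at the emitter: V_E/R_E = (V_BB−0.7−V_E)/R_B + (V_CC−0.2−V_E)/R_C, giving V_E = 0.192 V.
I_C = (V_CC − 0.2 − V_E)/R_C = (5.5 − 0.192)/5.6 = 0.948 mA.
Check: I_B = (4.2 − 0.192)/12 = 0.334 mA, and β·I_B = 66.8 mA > I_C, confirming saturation.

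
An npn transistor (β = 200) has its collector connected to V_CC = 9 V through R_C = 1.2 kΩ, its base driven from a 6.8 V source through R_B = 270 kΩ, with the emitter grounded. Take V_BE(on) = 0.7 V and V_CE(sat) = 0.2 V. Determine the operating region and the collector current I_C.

Assume active. Base-emitter loop: I_B = (V_BB − V_BE)/R_B = (6.8 − 0.7)/270 = 0.0226 mA.
I_C = β·I_B = 200×0.0226 = 4.52 mA.
V_CE = V_CC − I_C·R_C = 9 − 4.52×1.2 = 3.58 V > V_CE(sat), so the active-region assumption holds.

active; I_C ≈ 4.5 mA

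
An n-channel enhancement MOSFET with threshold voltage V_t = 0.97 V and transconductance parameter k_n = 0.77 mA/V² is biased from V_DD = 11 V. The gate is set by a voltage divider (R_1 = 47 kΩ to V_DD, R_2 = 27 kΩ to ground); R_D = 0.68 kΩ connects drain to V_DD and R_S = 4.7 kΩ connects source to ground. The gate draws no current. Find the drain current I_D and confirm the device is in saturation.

I_D ≈ 0.42 mA

V_G = V_DD·R_2/(R_1+R_2) = 11×27/74 = 4.01 V.
Assume saturation: I_D = (k_n/2)(V_GS − V_t)² with V_GS = V_G − I_D·R_S = 4.01 − 4.7·I_D.
Substituting gives 8.5·I_D² − 12·I_D + 3.57 = 0, with roots I_D = 0.424 or 0.988 mA.
The root I_D = 0.988 mA gives V_GS = -0.632 V ≤ V_t, so take I_D = 0.424 mA.
Then V_GS = 2.02 V and V_DS = V_DD − I_D(R_D+R_S) = 11 − 0.424×5.38 = 8.72 V.
Saturation requires V_DS ≥ V_GS − V_t = 1.05 V; 8.72 ≥ 1.05 ✓.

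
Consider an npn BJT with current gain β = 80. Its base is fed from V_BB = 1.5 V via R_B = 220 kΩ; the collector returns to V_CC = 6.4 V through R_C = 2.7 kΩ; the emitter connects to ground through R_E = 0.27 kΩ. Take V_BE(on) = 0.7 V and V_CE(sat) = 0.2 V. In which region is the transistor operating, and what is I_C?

Assume active. Base-emitter loop: I_B = (V_BB − V_BE)/(R_B + (β+1)R_E) = (1.5 − 0.7)/(220 + 81×0.27) = 0.00331 mA.
I_C = β·I_B = 80×0.00331 = 0.265 mA.
V_CE = V_CC − I_C·R_C − I_E·R_E = 6.4 − 0.265×2.7 − 0.268×0.27 = 5.61 V > V_CE(sat), so the active-region assumption holds.

active; I_C ≈ 0.26 mA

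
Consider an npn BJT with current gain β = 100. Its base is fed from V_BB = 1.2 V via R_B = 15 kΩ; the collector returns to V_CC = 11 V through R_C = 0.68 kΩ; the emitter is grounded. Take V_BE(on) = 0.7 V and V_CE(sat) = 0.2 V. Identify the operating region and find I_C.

active; I_C ≈ 3.3 mA

Assume active. Base-emitter loop: I_B = (V_BB − V_BE)/R_B = (1.2 − 0.7)/15 = 0.0333 mA.
I_C = β·I_B = 100×0.0333 = 3.33 mA.
V_CE = V_CC − I_C·R_C = 11 − 3.33×0.68 = 8.73 V > V_CE(sat), so the active-region assumption holds.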